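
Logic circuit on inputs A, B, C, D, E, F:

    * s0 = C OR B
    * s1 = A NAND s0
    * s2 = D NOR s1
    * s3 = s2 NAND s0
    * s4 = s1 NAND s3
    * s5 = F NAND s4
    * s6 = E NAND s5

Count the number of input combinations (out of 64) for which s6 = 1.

38

s6 = E NAND s5 must be 1, so at least one of E, s5 is 0.
Enumerating the 64 input combinations, 38 give s6 = 1 and 26 give s6 = 0.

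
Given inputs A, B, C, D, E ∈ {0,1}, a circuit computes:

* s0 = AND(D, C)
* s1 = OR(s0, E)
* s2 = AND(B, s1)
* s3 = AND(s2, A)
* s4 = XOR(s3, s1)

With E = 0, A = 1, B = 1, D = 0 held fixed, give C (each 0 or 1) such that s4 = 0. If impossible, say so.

C=0

s4 = XOR(s3, s1) must be 0, so s3 and s1 are equal.
Check with E = 0, A = 1, B = 1, D = 0 and C=0:
s0 = AND(D, C) = AND(0, 0) = 0
s1 = OR(s0, E) = OR(0, 0) = 0
s2 = AND(B, s1) = AND(1, 0) = 0
s3 = AND(s2, A) = AND(0, 1) = 0
s4 = XOR(s3, s1) = XOR(0, 0) = 0
So s4 = 0.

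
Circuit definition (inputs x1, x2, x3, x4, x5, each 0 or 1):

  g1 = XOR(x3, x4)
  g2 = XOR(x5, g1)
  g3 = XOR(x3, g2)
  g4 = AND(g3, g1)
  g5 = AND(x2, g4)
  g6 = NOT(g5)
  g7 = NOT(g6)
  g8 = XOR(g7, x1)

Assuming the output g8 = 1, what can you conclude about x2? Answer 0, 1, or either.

Both values of x2 occur among assignments with g8 = 1:
  x2=0: x1=1, x2=0, x3=0, x4=0, x5=0
  x2=1: x1=0, x2=1, x3=0, x4=1, x5=0

either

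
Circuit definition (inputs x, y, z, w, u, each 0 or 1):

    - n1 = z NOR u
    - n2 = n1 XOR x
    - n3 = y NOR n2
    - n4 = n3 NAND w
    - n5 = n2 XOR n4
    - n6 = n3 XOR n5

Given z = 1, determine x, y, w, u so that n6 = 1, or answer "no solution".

Check with z = 1 and x=0, y=1, w=0, u=0:
n1 = z NOR u = 1 NOR 0 = 0
n2 = n1 XOR x = 0 XOR 0 = 0
n3 = y NOR n2 = 1 NOR 0 = 0
n4 = n3 NAND w = 0 NAND 0 = 1
n5 = n2 XOR n4 = 0 XOR 1 = 1
n6 = n3 XOR n5 = 0 XOR 1 = 1
So n6 = 1.

x=0 y=1 w=0 u=0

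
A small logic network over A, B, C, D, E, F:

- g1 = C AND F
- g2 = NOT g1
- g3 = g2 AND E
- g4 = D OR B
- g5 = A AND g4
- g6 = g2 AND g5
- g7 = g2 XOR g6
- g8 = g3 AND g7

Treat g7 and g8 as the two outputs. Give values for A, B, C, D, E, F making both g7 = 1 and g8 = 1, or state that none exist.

A=1, B=0, C=0, D=0, E=1, F=1

Check with A=1, B=0, C=0, D=0, E=1, F=1:
g1 = C AND F = 0 AND 1 = 0
g2 = NOT g1 = NOT 0 = 1
g3 = g2 AND E = 1 AND 1 = 1
g4 = D OR B = 0 OR 0 = 0
g5 = A AND g4 = 1 AND 0 = 0
g6 = g2 AND g5 = 1 AND 0 = 0
g7 = g2 XOR g6 = 1 XOR 0 = 1
g8 = g3 AND g7 = 1 AND 1 = 1
So g7 = 1 and g8 = 1.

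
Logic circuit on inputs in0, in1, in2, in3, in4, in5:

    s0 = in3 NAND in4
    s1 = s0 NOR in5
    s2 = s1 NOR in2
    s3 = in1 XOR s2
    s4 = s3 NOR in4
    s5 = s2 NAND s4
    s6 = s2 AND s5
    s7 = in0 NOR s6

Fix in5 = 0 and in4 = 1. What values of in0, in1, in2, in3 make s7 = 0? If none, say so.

in0=1 in1=0 in2=0 in3=0

Check with in5 = 0 and in4 = 1 and in0=1, in1=0, in2=0, in3=0:
s0 = in3 NAND in4 = 0 NAND 1 = 1
s1 = s0 NOR in5 = 1 NOR 0 = 0
s2 = s1 NOR in2 = 0 NOR 0 = 1
s3 = in1 XOR s2 = 0 XOR 1 = 1
s4 = s3 NOR in4 = 1 NOR 1 = 0
s5 = s2 NAND s4 = 1 NAND 0 = 1
s6 = s2 AND s5 = 1 AND 1 = 1
s7 = in0 NOR s6 = 1 NOR 1 = 0
So s7 = 0.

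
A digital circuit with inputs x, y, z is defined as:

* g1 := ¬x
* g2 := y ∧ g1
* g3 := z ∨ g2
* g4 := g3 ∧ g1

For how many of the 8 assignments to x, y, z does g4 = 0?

5

g4 = g3 ∧ g1 must be 0, so at least one of g3, g1 is 0.
Satisfying assignments:
  x=0, y=0, z=0
  x=1, y=0, z=0
  x=1, y=0, z=1
  x=1, y=1, z=0
  x=1, y=1, z=1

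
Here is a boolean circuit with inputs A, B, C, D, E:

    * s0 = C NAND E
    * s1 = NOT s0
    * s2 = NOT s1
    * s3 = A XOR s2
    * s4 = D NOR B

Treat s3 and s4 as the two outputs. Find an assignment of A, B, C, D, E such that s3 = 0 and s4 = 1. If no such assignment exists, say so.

Check with A=1, B=0, C=0, D=0, E=1:
s0 = C NAND E = 0 NAND 1 = 1
s1 = NOT s0 = NOT 1 = 0
s2 = NOT s1 = NOT 0 = 1
s3 = A XOR s2 = 1 XOR 1 = 0
s4 = D NOR B = 0 NOR 0 = 1
So s3 = 0 and s4 = 1.

A=1, B=0, C=0, D=0, E=1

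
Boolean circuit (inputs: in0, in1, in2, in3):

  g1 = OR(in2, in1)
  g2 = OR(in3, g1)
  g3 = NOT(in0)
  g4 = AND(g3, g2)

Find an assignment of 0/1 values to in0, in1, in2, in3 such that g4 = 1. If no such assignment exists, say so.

Check with in0=0, in1=0, in2=1, in3=0:
g1 = OR(in2, in1) = OR(1, 0) = 1
g2 = OR(in3, g1) = OR(0, 1) = 1
g3 = NOT(in0) = NOT 0 = 1
g4 = AND(g3, g2) = AND(1, 1) = 1
So g4 = 1 as required.

in0=0, in1=0, in2=1, in3=0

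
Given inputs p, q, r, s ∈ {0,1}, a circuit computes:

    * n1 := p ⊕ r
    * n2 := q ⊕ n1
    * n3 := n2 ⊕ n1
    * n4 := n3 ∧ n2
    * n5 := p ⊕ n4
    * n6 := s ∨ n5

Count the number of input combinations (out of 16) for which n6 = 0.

n6 = s ∨ n5 must be 0, so both s = 0 and n5 = 0.
Satisfying assignments:
  p=0, q=0, r=0, s=0
  p=0, q=0, r=1, s=0
  p=0, q=1, r=1, s=0
  p=1, q=1, r=1, s=0

4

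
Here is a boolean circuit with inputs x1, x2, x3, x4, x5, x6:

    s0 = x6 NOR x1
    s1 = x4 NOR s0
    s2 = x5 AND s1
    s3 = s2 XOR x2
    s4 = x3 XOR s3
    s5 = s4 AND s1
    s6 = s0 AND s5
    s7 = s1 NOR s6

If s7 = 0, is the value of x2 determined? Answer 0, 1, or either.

either

Both values of x2 occur among assignments with s7 = 0:
  x2=0: x1=0, x2=0, x3=0, x4=0, x5=0, x6=1
  x2=1: x1=0, x2=1, x3=0, x4=0, x5=0, x6=1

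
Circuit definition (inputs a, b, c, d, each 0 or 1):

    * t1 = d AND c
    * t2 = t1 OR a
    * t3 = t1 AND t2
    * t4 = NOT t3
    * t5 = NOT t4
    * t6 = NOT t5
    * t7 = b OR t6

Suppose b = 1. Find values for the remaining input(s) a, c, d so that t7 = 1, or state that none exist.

Check with b = 1 and a=0, c=1, d=0:
t1 = d AND c = 0 AND 1 = 0
t2 = t1 OR a = 0 OR 0 = 0
t3 = t1 AND t2 = 0 AND 0 = 0
t4 = NOT t3 = NOT 0 = 1
t5 = NOT t4 = NOT 1 = 0
t6 = NOT t5 = NOT 0 = 1
t7 = b OR t6 = 1 OR 1 = 1
So t7 = 1.

a=0, c=1, d=0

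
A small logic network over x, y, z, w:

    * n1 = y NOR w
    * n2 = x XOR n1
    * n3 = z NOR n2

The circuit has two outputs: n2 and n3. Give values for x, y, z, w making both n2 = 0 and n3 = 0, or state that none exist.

Check with x=0 y=0 z=1 w=1:
n1 = y NOR w = 0 NOR 1 = 0
n2 = x XOR n1 = 0 XOR 0 = 0
n3 = z NOR n2 = 1 NOR 0 = 0
So n2 = 0 and n3 = 0.

x=0 y=0 z=1 w=1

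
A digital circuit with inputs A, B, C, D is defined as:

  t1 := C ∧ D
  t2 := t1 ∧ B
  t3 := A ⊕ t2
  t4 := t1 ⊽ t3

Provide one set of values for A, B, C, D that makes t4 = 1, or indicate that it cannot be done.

t4 = t1 ⊽ t3 must be 1, so both t1 = 0 and t3 = 0.
t1 = C ∧ D must be 0, so at least one of C, D is 0.
t3 = A ⊕ t2 must be 0, so A and t2 are equal.
Check with A=0 B=0 C=1 D=0:
t1 = C ∧ D = 1 ∧ 0 = 0
t2 = t1 ∧ B = 0 ∧ 0 = 0
t3 = A ⊕ t2 = 0 ⊕ 0 = 0
t4 = t1 ⊽ t3 = 0 ⊽ 0 = 1
So t4 = 1 as required.

A=0 B=0 C=1 D=0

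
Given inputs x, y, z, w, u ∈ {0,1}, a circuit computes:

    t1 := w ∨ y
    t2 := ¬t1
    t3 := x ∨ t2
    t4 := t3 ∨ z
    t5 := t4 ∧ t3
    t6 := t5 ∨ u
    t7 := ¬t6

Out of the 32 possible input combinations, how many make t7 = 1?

t7 = ¬t6 must be 1, so t6 = 0.
t6 = t5 ∨ u must be 0, so both t5 = 0 and u = 0.
t5 = t4 ∧ t3 must be 0, so at least one of t4, t3 is 0.
Enumerating the 32 input combinations, 6 give t7 = 1 and 26 give t7 = 0.

6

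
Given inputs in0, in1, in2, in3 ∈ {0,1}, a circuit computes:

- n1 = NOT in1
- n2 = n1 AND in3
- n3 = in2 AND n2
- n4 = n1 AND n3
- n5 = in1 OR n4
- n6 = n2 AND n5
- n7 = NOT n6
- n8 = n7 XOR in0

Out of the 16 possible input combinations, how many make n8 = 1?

n8 = n7 XOR in0 must be 1, so n7 and in0 differ.
Enumerating the 16 input combinations, 8 give n8 = 1 and 8 give n8 = 0.

8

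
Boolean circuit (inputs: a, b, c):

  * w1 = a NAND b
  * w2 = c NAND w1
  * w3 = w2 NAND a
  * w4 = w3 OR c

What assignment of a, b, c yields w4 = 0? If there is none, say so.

w4 = w3 OR c must be 0, so both w3 = 0 and c = 0.
Check with a=1, b=0, c=0:
w1 = a NAND b = 1 NAND 0 = 1
w2 = c NAND w1 = 0 NAND 1 = 1
w3 = w2 NAND a = 1 NAND 1 = 0
w4 = w3 OR c = 0 OR 0 = 0
So w4 = 0 as required.

a=1, b=0, c=0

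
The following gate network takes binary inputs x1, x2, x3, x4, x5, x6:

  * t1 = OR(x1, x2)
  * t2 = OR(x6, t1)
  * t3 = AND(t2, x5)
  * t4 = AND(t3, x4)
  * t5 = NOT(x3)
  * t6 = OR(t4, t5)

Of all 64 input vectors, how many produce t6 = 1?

t6 = OR(t4, t5) must be 1, so at least one of t4, t5 is 1.
Enumerating the 64 input combinations, 39 give t6 = 1 and 25 give t6 = 0.

39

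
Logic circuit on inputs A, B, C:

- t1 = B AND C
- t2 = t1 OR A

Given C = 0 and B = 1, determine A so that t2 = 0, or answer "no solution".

t2 = t1 OR A must be 0, so both t1 = 0 and A = 0.
t1 = B AND C must be 0, so at least one of B, C is 0.
Check with C = 0 and B = 1 and A=0:
t1 = B AND C = 1 AND 0 = 0
t2 = t1 OR A = 0 OR 0 = 0
So t2 = 0.

A=0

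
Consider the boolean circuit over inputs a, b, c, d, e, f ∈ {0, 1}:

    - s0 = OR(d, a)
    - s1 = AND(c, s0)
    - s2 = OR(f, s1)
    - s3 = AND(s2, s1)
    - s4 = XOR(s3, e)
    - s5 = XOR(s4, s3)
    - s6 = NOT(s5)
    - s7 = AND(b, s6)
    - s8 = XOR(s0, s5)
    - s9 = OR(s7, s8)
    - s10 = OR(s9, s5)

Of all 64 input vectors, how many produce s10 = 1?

60

s10 = OR(s9, s5) must be 1, so at least one of s9, s5 is 1.
Enumerating the 64 input combinations, 60 give s10 = 1 and 4 give s10 = 0.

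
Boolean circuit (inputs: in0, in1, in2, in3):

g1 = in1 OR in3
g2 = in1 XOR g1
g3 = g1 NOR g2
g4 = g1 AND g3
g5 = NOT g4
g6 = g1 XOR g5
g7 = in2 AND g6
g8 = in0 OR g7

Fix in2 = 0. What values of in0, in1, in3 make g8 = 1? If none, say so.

g8 = in0 OR g7 must be 1, so at least one of in0, g7 is 1.
Check with in2 = 0 and in0=1, in1=1, in3=0:
g1 = in1 OR in3 = 1 OR 0 = 1
g2 = in1 XOR g1 = 1 XOR 1 = 0
g3 = g1 NOR g2 = 1 NOR 0 = 0
g4 = g1 AND g3 = 1 AND 0 = 0
g5 = NOT g4 = NOT 0 = 1
g6 = g1 XOR g5 = 1 XOR 1 = 0
g7 = in2 AND g6 = 0 AND 0 = 0
g8 = in0 OR g7 = 1 OR 0 = 1
So g8 = 1.

in0=1 in1=1 in3=0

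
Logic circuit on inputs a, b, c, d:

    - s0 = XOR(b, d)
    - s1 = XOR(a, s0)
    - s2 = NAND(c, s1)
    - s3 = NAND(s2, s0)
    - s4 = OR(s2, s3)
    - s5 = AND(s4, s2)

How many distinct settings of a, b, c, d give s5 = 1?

12

s5 = AND(s4, s2) must be 1, so both s4 = 1 and s2 = 1.
Enumerating the 16 input combinations, 12 give s5 = 1 and 4 give s5 = 0.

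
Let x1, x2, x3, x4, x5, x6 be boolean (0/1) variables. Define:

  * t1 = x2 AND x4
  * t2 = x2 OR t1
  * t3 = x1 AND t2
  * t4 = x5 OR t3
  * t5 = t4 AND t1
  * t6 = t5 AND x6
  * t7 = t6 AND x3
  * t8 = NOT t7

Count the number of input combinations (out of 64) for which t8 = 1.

61

t8 = NOT t7 must be 1, so t7 = 0.
t7 = t6 AND x3 must be 0, so at least one of t6, x3 is 0.
Enumerating the 64 input combinations, 61 give t8 = 1 and 3 give t8 = 0.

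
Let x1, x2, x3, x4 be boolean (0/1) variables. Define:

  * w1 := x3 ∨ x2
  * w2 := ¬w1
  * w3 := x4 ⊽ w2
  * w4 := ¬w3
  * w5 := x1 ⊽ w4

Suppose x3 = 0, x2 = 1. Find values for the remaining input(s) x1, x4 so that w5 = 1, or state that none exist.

x1=0, x4=0

w5 = x1 ⊽ w4 must be 1, so both x1 = 0 and w4 = 0.
w4 = ¬w3 must be 0, so w3 = 1.
Check with x3 = 0, x2 = 1 and x1=0, x4=0:
w1 = x3 ∨ x2 = 0 ∨ 1 = 1
w2 = ¬w1 = ¬1 = 0
w3 = x4 ⊽ w2 = 0 ⊽ 0 = 1
w4 = ¬w3 = ¬1 = 0
w5 = x1 ⊽ w4 = 0 ⊽ 0 = 1
So w5 = 1.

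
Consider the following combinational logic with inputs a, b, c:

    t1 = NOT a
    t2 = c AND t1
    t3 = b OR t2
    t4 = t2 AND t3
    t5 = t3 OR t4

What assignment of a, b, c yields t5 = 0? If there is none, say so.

t5 = t3 OR t4 must be 0, so both t3 = 0 and t4 = 0.
t3 = b OR t2 must be 0, so both b = 0 and t2 = 0.
t4 = t2 AND t3 must be 0, so at least one of t2, t3 is 0.
Check with a=0 b=0 c=0:
t1 = NOT a = NOT 0 = 1
t2 = c AND t1 = 0 AND 1 = 0
t3 = b OR t2 = 0 OR 0 = 0
t4 = t2 AND t3 = 0 AND 0 = 0
t5 = t3 OR t4 = 0 OR 0 = 0
So t5 = 0 as required.

a=0 b=0 c=0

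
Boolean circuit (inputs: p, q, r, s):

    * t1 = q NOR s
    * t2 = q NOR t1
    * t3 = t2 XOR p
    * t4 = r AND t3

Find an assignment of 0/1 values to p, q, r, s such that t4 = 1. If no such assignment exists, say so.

p=1 q=0 r=1 s=0

Check with p=1 q=0 r=1 s=0:
t1 = q NOR s = 0 NOR 0 = 1
t2 = q NOR t1 = 0 NOR 1 = 0
t3 = t2 XOR p = 0 XOR 1 = 1
t4 = r AND t3 = 1 AND 1 = 1
So t4 = 1 as required.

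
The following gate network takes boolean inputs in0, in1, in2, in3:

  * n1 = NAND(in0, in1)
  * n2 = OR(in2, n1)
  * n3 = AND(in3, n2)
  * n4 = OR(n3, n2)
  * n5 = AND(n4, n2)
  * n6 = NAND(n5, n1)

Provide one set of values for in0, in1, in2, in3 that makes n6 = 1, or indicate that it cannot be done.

n6 = NAND(n5, n1) must be 1, so at least one of n5, n1 is 0.
Check with in0=1 in1=1 in2=1 in3=1:
n1 = NAND(in0, in1) = NAND(1, 1) = 0
n2 = OR(in2, n1) = OR(1, 0) = 1
n3 = AND(in3, n2) = AND(1, 1) = 1
n4 = OR(n3, n2) = OR(1, 1) = 1
n5 = AND(n4, n2) = AND(1, 1) = 1
n6 = NAND(n5, n1) = NAND(1, 0) = 1
So n6 = 1 as required.

in0=1 in1=1 in2=1 in3=1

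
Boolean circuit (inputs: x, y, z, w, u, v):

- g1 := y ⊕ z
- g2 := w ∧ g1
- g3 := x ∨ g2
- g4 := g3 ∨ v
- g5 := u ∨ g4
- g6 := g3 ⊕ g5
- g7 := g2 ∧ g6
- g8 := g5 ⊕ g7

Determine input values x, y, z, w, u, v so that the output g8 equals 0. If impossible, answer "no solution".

x=0, y=1, z=1, w=1, u=0, v=0

Check with x=0, y=1, z=1, w=1, u=0, v=0:
g1 = y ⊕ z = 1 ⊕ 1 = 0
g2 = w ∧ g1 = 1 ∧ 0 = 0
g3 = x ∨ g2 = 0 ∨ 0 = 0
g4 = g3 ∨ v = 0 ∨ 0 = 0
g5 = u ∨ g4 = 0 ∨ 0 = 0
g6 = g3 ⊕ g5 = 0 ⊕ 0 = 0
g7 = g2 ∧ g6 = 0 ∧ 0 = 0
g8 = g5 ⊕ g7 = 0 ⊕ 0 = 0
So g8 = 0 as required.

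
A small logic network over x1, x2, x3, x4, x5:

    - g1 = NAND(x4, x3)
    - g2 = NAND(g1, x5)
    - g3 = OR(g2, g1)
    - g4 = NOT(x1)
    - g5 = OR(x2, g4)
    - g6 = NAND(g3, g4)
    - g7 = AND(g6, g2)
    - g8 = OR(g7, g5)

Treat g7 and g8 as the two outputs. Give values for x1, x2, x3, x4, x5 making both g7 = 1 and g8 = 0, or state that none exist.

Across all 32 input combinations, none give both g7 = 1 and g8 = 0.

no solution exists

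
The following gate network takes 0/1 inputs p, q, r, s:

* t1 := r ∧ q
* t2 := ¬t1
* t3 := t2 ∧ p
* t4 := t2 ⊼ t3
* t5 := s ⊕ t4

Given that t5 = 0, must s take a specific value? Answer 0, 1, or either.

either

Both values of s occur among assignments with t5 = 0:
  s=0: p=1, q=0, r=0, s=0
  s=1: p=0, q=0, r=0, s=1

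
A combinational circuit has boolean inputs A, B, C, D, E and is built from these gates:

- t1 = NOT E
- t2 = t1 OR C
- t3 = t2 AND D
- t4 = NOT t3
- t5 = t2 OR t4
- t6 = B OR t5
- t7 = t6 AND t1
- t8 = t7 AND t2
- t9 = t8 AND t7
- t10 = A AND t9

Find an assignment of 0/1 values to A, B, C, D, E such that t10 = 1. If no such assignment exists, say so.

A=1 B=1 C=0 D=0 E=0

t10 = A AND t9 must be 1, so both A = 1 and t9 = 1.
t9 = t8 AND t7 must be 1, so both t8 = 1 and t7 = 1.
t8 = t7 AND t2 must be 1, so both t7 = 1 and t2 = 1.
Check with A=1 B=1 C=0 D=0 E=0:
t1 = NOT E = NOT 0 = 1
t2 = t1 OR C = 1 OR 0 = 1
t3 = t2 AND D = 1 AND 0 = 0
t4 = NOT t3 = NOT 0 = 1
t5 = t2 OR t4 = 1 OR 1 = 1
t6 = B OR t5 = 1 OR 1 = 1
t7 = t6 AND t1 = 1 AND 1 = 1
t8 = t7 AND t2 = 1 AND 1 = 1
t9 = t8 AND t7 = 1 AND 1 = 1
t10 = A AND t9 = 1 AND 1 = 1
So t10 = 1 as required.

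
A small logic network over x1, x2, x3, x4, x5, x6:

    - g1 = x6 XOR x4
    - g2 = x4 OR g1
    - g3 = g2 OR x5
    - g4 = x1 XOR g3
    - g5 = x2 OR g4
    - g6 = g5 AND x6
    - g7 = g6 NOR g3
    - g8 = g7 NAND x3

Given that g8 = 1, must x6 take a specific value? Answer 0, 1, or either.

either

Both values of x6 occur among assignments with g8 = 1:
  x6=0: x1=0, x2=0, x3=0, x4=0, x5=0, x6=0
  x6=1: x1=0, x2=0, x3=0, x4=0, x5=0, x6=1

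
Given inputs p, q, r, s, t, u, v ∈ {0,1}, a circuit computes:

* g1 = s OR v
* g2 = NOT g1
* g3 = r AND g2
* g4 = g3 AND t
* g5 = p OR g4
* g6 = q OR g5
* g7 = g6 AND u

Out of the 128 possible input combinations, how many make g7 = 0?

79

g7 = g6 AND u must be 0, so at least one of g6, u is 0.
Enumerating the 128 input combinations, 79 give g7 = 0 and 49 give g7 = 1.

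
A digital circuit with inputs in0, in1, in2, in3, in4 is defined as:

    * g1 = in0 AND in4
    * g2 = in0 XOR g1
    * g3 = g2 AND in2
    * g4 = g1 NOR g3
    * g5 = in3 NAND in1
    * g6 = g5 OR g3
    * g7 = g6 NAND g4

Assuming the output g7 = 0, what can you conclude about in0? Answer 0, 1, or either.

Both values of in0 occur among assignments with g7 = 0:
  in0=0: in0=0, in1=0, in2=0, in3=0, in4=0
  in0=1: in0=1, in1=0, in2=0, in3=0, in4=0

either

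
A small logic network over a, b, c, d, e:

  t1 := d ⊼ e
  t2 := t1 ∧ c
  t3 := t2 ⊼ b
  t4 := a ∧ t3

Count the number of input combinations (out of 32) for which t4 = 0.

t4 = a ∧ t3 must be 0, so at least one of a, t3 is 0.
Enumerating the 32 input combinations, 19 give t4 = 0 and 13 give t4 = 1.

19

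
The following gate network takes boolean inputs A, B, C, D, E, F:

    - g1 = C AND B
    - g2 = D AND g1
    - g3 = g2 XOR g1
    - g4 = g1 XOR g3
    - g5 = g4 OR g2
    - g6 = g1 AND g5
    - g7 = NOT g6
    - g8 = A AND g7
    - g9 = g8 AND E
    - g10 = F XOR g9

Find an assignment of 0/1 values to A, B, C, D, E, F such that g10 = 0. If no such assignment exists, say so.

A=0 B=1 C=1 D=1 E=0 F=0

g10 = F XOR g9 must be 0, so F and g9 are equal.
Check with A=0 B=1 C=1 D=1 E=0 F=0:
g1 = C AND B = 1 AND 1 = 1
g2 = D AND g1 = 1 AND 1 = 1
g3 = g2 XOR g1 = 1 XOR 1 = 0
g4 = g1 XOR g3 = 1 XOR 0 = 1
g5 = g4 OR g2 = 1 OR 1 = 1
g6 = g1 AND g5 = 1 AND 1 = 1
g7 = NOT g6 = NOT 1 = 0
g8 = A AND g7 = 0 AND 0 = 0
g9 = g8 AND E = 0 AND 0 = 0
g10 = F XOR g9 = 0 XOR 0 = 0
So g10 = 0 as required.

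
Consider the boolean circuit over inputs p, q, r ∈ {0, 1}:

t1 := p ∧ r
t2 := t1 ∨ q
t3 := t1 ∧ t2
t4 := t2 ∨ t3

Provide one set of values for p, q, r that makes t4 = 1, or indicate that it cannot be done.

t4 = t2 ∨ t3 must be 1, so at least one of t2, t3 is 1.
Check with p=1 q=1 r=0:
t1 = p ∧ r = 1 ∧ 0 = 0
t2 = t1 ∨ q = 0 ∨ 1 = 1
t3 = t1 ∧ t2 = 0 ∧ 1 = 0
t4 = t2 ∨ t3 = 1 ∨ 0 = 1
So t4 = 1 as required.

p=1 q=1 r=0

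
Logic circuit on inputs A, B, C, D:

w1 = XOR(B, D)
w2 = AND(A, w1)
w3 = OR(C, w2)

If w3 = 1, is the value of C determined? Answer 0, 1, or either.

either

Both values of C occur among assignments with w3 = 1:
  C=0: A=1, B=0, C=0, D=1
  C=1: A=0, B=0, C=1, D=0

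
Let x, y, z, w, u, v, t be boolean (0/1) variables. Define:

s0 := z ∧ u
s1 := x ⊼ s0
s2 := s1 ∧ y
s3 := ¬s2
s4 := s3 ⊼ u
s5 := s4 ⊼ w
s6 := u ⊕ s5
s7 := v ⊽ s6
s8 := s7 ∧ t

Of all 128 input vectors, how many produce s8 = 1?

s8 = s7 ∧ t must be 1, so both s7 = 1 and t = 1.
s7 = v ⊽ s6 must be 1, so both v = 0 and s6 = 0.
s6 = u ⊕ s5 must be 0, so u and s5 are equal.
Enumerating the 128 input combinations, 21 give s8 = 1 and 107 give s8 = 0.

21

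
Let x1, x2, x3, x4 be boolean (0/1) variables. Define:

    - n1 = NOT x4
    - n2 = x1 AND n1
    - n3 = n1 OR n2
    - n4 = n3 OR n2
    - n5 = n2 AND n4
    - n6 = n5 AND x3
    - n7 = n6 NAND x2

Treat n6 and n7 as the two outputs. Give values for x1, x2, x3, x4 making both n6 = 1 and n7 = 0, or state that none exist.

x1=1 x2=1 x3=1 x4=0

Check with x1=1 x2=1 x3=1 x4=0:
n1 = NOT x4 = NOT 0 = 1
n2 = x1 AND n1 = 1 AND 1 = 1
n3 = n1 OR n2 = 1 OR 1 = 1
n4 = n3 OR n2 = 1 OR 1 = 1
n5 = n2 AND n4 = 1 AND 1 = 1
n6 = n5 AND x3 = 1 AND 1 = 1
n7 = n6 NAND x2 = 1 NAND 1 = 0
So n6 = 1 and n7 = 0.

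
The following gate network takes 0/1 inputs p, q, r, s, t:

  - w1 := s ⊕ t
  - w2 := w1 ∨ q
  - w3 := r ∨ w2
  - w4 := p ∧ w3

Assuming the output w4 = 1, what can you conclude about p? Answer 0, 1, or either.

w4 = p ∧ w3 must be 1, so both p = 1 and w3 = 1.
Every assignment with w4 = 1 has p = 1; there are 14 such assignment(s).

1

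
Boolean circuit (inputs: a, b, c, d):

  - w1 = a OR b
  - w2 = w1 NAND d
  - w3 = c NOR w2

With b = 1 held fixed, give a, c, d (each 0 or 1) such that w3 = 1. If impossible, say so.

a=0, c=0, d=1

w3 = c NOR w2 must be 1, so both c = 0 and w2 = 0.
Check with b = 1 and a=0, c=0, d=1:
w1 = a OR b = 0 OR 1 = 1
w2 = w1 NAND d = 1 NAND 1 = 0
w3 = c NOR w2 = 0 NOR 0 = 1
So w3 = 1.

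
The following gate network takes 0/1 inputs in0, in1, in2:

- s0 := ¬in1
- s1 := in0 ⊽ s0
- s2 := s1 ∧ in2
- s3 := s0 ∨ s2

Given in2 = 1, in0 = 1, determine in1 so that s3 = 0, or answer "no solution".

in1=1

Check with in2 = 1, in0 = 1 and in1=1:
s0 = ¬in1 = ¬1 = 0
s1 = in0 ⊽ s0 = 1 ⊽ 0 = 0
s2 = s1 ∧ in2 = 0 ∧ 1 = 0
s3 = s0 ∨ s2 = 0 ∨ 0 = 0
So s3 = 0.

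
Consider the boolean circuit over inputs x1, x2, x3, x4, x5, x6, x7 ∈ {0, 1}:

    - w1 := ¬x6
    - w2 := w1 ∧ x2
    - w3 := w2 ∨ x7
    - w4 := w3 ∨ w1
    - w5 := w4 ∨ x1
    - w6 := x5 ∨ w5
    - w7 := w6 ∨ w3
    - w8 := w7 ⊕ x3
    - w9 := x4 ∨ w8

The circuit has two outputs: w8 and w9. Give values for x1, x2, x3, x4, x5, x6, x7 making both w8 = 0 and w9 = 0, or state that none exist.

x1=0 x2=1 x3=0 x4=0 x5=0 x6=1 x7=0

Check with x1=0 x2=1 x3=0 x4=0 x5=0 x6=1 x7=0:
w1 = ¬x6 = ¬1 = 0
w2 = w1 ∧ x2 = 0 ∧ 1 = 0
w3 = w2 ∨ x7 = 0 ∨ 0 = 0
w4 = w3 ∨ w1 = 0 ∨ 0 = 0
w5 = w4 ∨ x1 = 0 ∨ 0 = 0
w6 = x5 ∨ w5 = 0 ∨ 0 = 0
w7 = w6 ∨ w3 = 0 ∨ 0 = 0
w8 = w7 ⊕ x3 = 0 ⊕ 0 = 0
w9 = x4 ∨ w8 = 0 ∨ 0 = 0
So w8 = 0 and w9 = 0.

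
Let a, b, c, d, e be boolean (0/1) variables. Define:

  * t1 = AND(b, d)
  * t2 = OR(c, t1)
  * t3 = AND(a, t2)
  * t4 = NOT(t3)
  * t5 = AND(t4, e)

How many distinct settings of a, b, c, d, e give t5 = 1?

t5 = AND(t4, e) must be 1, so both t4 = 1 and e = 1.
t4 = NOT(t3) must be 1, so t3 = 0.
t3 = AND(a, t2) must be 0, so at least one of a, t2 is 0.
Enumerating the 32 input combinations, 11 give t5 = 1 and 21 give t5 = 0.

11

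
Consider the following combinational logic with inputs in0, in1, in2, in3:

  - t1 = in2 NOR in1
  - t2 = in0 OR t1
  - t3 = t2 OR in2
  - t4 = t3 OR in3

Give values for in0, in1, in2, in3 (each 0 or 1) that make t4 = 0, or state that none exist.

in0=0, in1=1, in2=0, in3=0

t4 = t3 OR in3 must be 0, so both t3 = 0 and in3 = 0.
t3 = t2 OR in2 must be 0, so both t2 = 0 and in2 = 0.
Check with in0=0, in1=1, in2=0, in3=0:
t1 = in2 NOR in1 = 0 NOR 1 = 0
t2 = in0 OR t1 = 0 OR 0 = 0
t3 = t2 OR in2 = 0 OR 0 = 0
t4 = t3 OR in3 = 0 OR 0 = 0
So t4 = 0 as required.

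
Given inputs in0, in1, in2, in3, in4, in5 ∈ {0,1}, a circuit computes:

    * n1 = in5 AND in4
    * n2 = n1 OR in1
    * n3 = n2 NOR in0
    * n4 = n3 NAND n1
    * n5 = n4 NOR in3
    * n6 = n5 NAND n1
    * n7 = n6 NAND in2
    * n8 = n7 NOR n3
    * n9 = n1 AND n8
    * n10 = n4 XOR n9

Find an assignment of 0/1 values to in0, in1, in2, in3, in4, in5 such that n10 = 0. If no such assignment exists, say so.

in0=1 in1=0 in2=1 in3=1 in4=1 in5=1

n10 = n4 XOR n9 must be 0, so n4 and n9 are equal.
Check with in0=1 in1=0 in2=1 in3=1 in4=1 in5=1:
n1 = in5 AND in4 = 1 AND 1 = 1
n2 = n1 OR in1 = 1 OR 0 = 1
n3 = n2 NOR in0 = 1 NOR 1 = 0
n4 = n3 NAND n1 = 0 NAND 1 = 1
n5 = n4 NOR in3 = 1 NOR 1 = 0
n6 = n5 NAND n1 = 0 NAND 1 = 1
n7 = n6 NAND in2 = 1 NAND 1 = 0
n8 = n7 NOR n3 = 0 NOR 0 = 1
n9 = n1 AND n8 = 1 AND 1 = 1
n10 = n4 XOR n9 = 1 XOR 1 = 0
So n10 = 0 as required.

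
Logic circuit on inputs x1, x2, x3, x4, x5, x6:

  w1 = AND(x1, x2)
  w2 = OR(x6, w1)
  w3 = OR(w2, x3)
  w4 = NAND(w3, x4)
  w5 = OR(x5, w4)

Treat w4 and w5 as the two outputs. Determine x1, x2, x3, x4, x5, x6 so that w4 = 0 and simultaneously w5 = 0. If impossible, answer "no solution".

Check with x1=0, x2=1, x3=1, x4=1, x5=0, x6=1:
w1 = AND(x1, x2) = AND(0, 1) = 0
w2 = OR(x6, w1) = OR(1, 0) = 1
w3 = OR(w2, x3) = OR(1, 1) = 1
w4 = NAND(w3, x4) = NAND(1, 1) = 0
w5 = OR(x5, w4) = OR(0, 0) = 0
So w4 = 0 and w5 = 0.

x1=0, x2=1, x3=1, x4=1, x5=0, x6=1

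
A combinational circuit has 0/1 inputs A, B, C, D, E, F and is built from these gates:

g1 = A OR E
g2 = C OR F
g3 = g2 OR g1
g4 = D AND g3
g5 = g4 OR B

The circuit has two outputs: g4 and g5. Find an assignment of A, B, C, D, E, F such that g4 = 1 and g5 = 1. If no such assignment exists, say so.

A=0, B=0, C=1, D=1, E=1, F=0

Check with A=0, B=0, C=1, D=1, E=1, F=0:
g1 = A OR E = 0 OR 1 = 1
g2 = C OR F = 1 OR 0 = 1
g3 = g2 OR g1 = 1 OR 1 = 1
g4 = D AND g3 = 1 AND 1 = 1
g5 = g4 OR B = 1 OR 0 = 1
So g4 = 1 and g5 = 1.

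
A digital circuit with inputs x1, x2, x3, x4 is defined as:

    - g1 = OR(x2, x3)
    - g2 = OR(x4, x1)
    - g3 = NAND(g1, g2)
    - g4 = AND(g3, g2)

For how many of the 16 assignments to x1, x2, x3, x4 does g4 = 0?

g4 = AND(g3, g2) must be 0, so at least one of g3, g2 is 0.
Enumerating the 16 input combinations, 13 give g4 = 0 and 3 give g4 = 1.

13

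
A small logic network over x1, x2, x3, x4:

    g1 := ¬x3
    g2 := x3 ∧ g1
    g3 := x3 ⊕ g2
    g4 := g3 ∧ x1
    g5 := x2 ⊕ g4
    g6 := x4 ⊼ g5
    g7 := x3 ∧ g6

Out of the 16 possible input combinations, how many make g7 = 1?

6

g7 = x3 ∧ g6 must be 1, so both x3 = 1 and g6 = 1.
g6 = x4 ⊼ g5 must be 1, so at least one of x4, g5 is 0.
Enumerating the 16 input combinations, 6 give g7 = 1 and 10 give g7 = 0.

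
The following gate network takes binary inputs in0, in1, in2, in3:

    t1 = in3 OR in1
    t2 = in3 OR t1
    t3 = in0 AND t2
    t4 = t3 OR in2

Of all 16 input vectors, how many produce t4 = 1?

11

t4 = t3 OR in2 must be 1, so at least one of t3, in2 is 1.
Enumerating the 16 input combinations, 11 give t4 = 1 and 5 give t4 = 0.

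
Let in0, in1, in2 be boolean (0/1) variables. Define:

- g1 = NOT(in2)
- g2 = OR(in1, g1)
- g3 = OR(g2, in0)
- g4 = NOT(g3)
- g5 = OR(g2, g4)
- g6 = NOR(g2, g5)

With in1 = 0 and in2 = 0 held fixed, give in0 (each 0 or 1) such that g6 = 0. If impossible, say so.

in0=1

Check with in1 = 0 and in2 = 0 and in0=1:
g1 = NOT(in2) = NOT 0 = 1
g2 = OR(in1, g1) = OR(0, 1) = 1
g3 = OR(g2, in0) = OR(1, 1) = 1
g4 = NOT(g3) = NOT 1 = 0
g5 = OR(g2, g4) = OR(1, 0) = 1
g6 = NOR(g2, g5) = NOR(1, 1) = 0
So g6 = 0.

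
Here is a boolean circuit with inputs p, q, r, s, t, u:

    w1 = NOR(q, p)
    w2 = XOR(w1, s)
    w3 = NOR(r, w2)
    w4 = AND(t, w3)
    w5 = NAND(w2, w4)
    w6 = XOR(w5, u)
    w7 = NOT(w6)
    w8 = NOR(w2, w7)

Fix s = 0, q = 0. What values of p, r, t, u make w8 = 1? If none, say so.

w8 = NOR(w2, w7) must be 1, so both w2 = 0 and w7 = 0.
Check with s = 0, q = 0 and p=1, r=0, t=0, u=0:
w1 = NOR(q, p) = NOR(0, 1) = 0
w2 = XOR(w1, s) = XOR(0, 0) = 0
w3 = NOR(r, w2) = NOR(0, 0) = 1
w4 = AND(t, w3) = AND(0, 1) = 0
w5 = NAND(w2, w4) = NAND(0, 0) = 1
w6 = XOR(w5, u) = XOR(1, 0) = 1
w7 = NOT(w6) = NOT 1 = 0
w8 = NOR(w2, w7) = NOR(0, 0) = 1
So w8 = 1.

p=1 r=0 t=0 u=0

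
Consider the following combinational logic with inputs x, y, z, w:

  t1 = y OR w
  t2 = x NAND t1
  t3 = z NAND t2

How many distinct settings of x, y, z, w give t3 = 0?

5

t3 = z NAND t2 must be 0, so both z = 1 and t2 = 1.
t2 = x NAND t1 must be 1, so at least one of x, t1 is 0.
Satisfying assignments:
  x=0, y=0, z=1, w=0
  x=0, y=0, z=1, w=1
  x=0, y=1, z=1, w=0
  x=0, y=1, z=1, w=1
  x=1, y=0, z=1, w=0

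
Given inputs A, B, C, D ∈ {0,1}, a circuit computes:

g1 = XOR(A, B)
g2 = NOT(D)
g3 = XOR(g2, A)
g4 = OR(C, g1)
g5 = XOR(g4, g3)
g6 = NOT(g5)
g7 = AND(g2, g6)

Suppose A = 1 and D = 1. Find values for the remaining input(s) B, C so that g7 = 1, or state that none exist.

With A = 1 and D = 1 fixed, none of the 4 settings of B, C give g7 = 1.
For example, with B=1, C=1:
g1 = XOR(A, B) = XOR(1, 1) = 0
g2 = NOT(D) = NOT 1 = 0
g3 = XOR(g2, A) = XOR(0, 1) = 1
g4 = OR(C, g1) = OR(1, 0) = 1
g5 = XOR(g4, g3) = XOR(1, 1) = 0
g6 = NOT(g5) = NOT 0 = 1
g7 = AND(g2, g6) = AND(0, 1) = 0
giving g7 = 0 ≠ 1.

no solution exists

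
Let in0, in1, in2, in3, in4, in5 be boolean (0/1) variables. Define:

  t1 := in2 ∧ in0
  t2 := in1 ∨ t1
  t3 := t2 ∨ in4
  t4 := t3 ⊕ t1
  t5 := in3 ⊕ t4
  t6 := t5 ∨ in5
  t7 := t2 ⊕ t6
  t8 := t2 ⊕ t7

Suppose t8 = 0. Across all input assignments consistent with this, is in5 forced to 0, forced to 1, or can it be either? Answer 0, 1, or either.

t8 = t2 ⊕ t7 must be 0, so t2 and t7 are equal.
Every assignment with t8 = 0 has in5 = 0; there are 16 such assignment(s).

0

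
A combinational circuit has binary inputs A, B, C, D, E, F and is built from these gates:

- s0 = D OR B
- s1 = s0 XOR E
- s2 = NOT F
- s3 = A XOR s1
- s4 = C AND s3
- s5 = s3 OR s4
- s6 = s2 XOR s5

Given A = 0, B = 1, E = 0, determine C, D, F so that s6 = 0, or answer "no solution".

Check with A = 0, B = 1, E = 0 and C=0, D=0, F=0:
s0 = D OR B = 0 OR 1 = 1
s1 = s0 XOR E = 1 XOR 0 = 1
s2 = NOT F = NOT 0 = 1
s3 = A XOR s1 = 0 XOR 1 = 1
s4 = C AND s3 = 0 AND 1 = 0
s5 = s3 OR s4 = 1 OR 0 = 1
s6 = s2 XOR s5 = 1 XOR 1 = 0
So s6 = 0.

C=0, D=0, F=0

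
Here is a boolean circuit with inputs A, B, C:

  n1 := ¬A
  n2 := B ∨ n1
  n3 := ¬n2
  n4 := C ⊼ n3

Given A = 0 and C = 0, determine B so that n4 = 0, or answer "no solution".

With A = 0 and C = 0 fixed, none of the 2 settings of B give n4 = 0.
For example, with B=0:
n1 = ¬A = ¬0 = 1
n2 = B ∨ n1 = 0 ∨ 1 = 1
n3 = ¬n2 = ¬1 = 0
n4 = C ⊼ n3 = 0 ⊼ 0 = 1
giving n4 = 1 ≠ 0.

no solution exists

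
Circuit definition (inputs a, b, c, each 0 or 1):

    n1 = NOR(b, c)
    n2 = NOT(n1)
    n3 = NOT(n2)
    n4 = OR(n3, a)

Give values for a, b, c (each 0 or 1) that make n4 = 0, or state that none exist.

n4 = OR(n3, a) must be 0, so both n3 = 0 and a = 0.
Check with a=0 b=1 c=0:
n1 = NOR(b, c) = NOR(1, 0) = 0
n2 = NOT(n1) = NOT 0 = 1
n3 = NOT(n2) = NOT 1 = 0
n4 = OR(n3, a) = OR(0, 0) = 0
So n4 = 0 as required.

a=0 b=1 c=0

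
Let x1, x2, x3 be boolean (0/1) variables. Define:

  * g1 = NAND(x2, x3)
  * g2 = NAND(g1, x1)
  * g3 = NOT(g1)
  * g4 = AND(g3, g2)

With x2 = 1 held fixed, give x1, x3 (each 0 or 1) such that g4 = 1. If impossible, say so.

x1=0, x3=1

g4 = AND(g3, g2) must be 1, so both g3 = 1 and g2 = 1.
g3 = NOT(g1) must be 1, so g1 = 0.
Check with x2 = 1 and x1=0, x3=1:
g1 = NAND(x2, x3) = NAND(1, 1) = 0
g2 = NAND(g1, x1) = NAND(0, 0) = 1
g3 = NOT(g1) = NOT 0 = 1
g4 = AND(g3, g2) = AND(1, 1) = 1
So g4 = 1.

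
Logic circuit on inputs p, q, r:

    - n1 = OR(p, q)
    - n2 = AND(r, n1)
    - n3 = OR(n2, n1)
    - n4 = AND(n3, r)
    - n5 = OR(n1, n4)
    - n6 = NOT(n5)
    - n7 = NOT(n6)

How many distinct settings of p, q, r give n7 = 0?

n7 = NOT(n6) must be 0, so n6 = 1.
Satisfying assignments:
  p=0, q=0, r=0
  p=0, q=0, r=1

2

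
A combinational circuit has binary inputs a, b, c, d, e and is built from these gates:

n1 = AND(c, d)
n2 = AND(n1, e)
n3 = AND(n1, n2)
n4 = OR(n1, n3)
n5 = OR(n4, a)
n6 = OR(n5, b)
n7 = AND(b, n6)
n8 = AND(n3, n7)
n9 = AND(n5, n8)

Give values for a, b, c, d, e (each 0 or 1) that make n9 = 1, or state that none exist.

n9 = AND(n5, n8) must be 1, so both n5 = 1 and n8 = 1.
n5 = OR(n4, a) must be 1, so at least one of n4, a is 1.
n8 = AND(n3, n7) must be 1, so both n3 = 1 and n7 = 1.
Check with a=0, b=1, c=1, d=1, e=1:
n1 = AND(c, d) = AND(1, 1) = 1
n2 = AND(n1, e) = AND(1, 1) = 1
n3 = AND(n1, n2) = AND(1, 1) = 1
n4 = OR(n1, n3) = OR(1, 1) = 1
n5 = OR(n4, a) = OR(1, 0) = 1
n6 = OR(n5, b) = OR(1, 1) = 1
n7 = AND(b, n6) = AND(1, 1) = 1
n8 = AND(n3, n7) = AND(1, 1) = 1
n9 = AND(n5, n8) = AND(1, 1) = 1
So n9 = 1 as required.

a=0, b=1, c=1, d=1, e=1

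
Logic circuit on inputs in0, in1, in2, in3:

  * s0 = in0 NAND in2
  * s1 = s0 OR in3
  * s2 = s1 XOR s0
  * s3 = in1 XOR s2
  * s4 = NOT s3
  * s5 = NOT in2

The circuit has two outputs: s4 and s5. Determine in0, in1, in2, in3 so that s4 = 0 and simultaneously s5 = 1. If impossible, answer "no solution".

Check with in0=1, in1=1, in2=0, in3=0:
s0 = in0 NAND in2 = 1 NAND 0 = 1
s1 = s0 OR in3 = 1 OR 0 = 1
s2 = s1 XOR s0 = 1 XOR 1 = 0
s3 = in1 XOR s2 = 1 XOR 0 = 1
s4 = NOT s3 = NOT 1 = 0
s5 = NOT in2 = NOT 0 = 1
So s4 = 0 and s5 = 1.

in0=1, in1=1, in2=0, in3=0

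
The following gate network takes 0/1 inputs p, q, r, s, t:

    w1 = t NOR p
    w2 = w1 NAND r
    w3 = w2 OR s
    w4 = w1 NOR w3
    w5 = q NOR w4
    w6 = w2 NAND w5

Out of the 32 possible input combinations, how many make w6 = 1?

18

w6 = w2 NAND w5 must be 1, so at least one of w2, w5 is 0.
Enumerating the 32 input combinations, 18 give w6 = 1 and 14 give w6 = 0.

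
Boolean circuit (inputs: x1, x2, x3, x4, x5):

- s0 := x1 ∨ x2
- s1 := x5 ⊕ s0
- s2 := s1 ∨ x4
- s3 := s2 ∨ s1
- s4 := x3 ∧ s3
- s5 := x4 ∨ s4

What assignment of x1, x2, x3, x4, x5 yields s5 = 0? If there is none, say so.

s5 = x4 ∨ s4 must be 0, so both x4 = 0 and s4 = 0.
s4 = x3 ∧ s3 must be 0, so at least one of x3, s3 is 0.
Check with x1=1, x2=1, x3=1, x4=0, x5=1:
s0 = x1 ∨ x2 = 1 ∨ 1 = 1
s1 = x5 ⊕ s0 = 1 ⊕ 1 = 0
s2 = s1 ∨ x4 = 0 ∨ 0 = 0
s3 = s2 ∨ s1 = 0 ∨ 0 = 0
s4 = x3 ∧ s3 = 1 ∧ 0 = 0
s5 = x4 ∨ s4 = 0 ∨ 0 = 0
So s5 = 0 as required.

x1=1, x2=1, x3=1, x4=0, x5=1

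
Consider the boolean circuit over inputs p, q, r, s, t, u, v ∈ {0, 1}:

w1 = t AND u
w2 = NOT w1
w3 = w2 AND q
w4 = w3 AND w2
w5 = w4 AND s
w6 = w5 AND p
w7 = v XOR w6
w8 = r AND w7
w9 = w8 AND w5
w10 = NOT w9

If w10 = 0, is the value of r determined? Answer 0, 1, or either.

1

w10 = NOT w9 must be 0, so w9 = 1.
w9 = w8 AND w5 must be 1, so both w8 = 1 and w5 = 1.
Every assignment with w10 = 0 has r = 1; there are 6 such assignment(s).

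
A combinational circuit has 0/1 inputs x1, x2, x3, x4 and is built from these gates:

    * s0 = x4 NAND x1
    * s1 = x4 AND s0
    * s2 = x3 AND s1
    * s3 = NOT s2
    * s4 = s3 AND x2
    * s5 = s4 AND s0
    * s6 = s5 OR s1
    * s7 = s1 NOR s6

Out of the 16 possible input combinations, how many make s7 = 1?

8

s7 = s1 NOR s6 must be 1, so both s1 = 0 and s6 = 0.
Enumerating the 16 input combinations, 8 give s7 = 1 and 8 give s7 = 0.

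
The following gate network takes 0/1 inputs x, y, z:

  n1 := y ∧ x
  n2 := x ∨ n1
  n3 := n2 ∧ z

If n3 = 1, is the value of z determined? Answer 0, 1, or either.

n3 = n2 ∧ z must be 1, so both n2 = 1 and z = 1.
n2 = x ∨ n1 must be 1, so at least one of x, n1 is 1.
Every assignment with n3 = 1 has z = 1; there are 2 such assignment(s).
  x=1, y=0, z=1
  x=1, y=1, z=1

1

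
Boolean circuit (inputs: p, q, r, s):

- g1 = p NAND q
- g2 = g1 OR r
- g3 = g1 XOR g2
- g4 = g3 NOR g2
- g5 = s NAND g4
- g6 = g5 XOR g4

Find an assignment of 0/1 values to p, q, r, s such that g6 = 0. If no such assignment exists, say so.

Check with p=1, q=1, r=0, s=0:
g1 = p NAND q = 1 NAND 1 = 0
g2 = g1 OR r = 0 OR 0 = 0
g3 = g1 XOR g2 = 0 XOR 0 = 0
g4 = g3 NOR g2 = 0 NOR 0 = 1
g5 = s NAND g4 = 0 NAND 1 = 1
g6 = g5 XOR g4 = 1 XOR 1 = 0
So g6 = 0 as required.

p=1, q=1, r=0, s=0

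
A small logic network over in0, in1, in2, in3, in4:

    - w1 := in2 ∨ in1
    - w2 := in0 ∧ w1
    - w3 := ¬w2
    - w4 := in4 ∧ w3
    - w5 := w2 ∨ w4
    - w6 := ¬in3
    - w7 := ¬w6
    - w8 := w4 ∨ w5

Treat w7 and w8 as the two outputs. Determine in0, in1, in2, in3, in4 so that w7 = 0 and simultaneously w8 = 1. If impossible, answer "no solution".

in0=1, in1=0, in2=1, in3=0, in4=0

Check with in0=1, in1=0, in2=1, in3=0, in4=0:
w1 = in2 ∨ in1 = 1 ∨ 0 = 1
w2 = in0 ∧ w1 = 1 ∧ 1 = 1
w3 = ¬w2 = ¬1 = 0
w4 = in4 ∧ w3 = 0 ∧ 0 = 0
w5 = w2 ∨ w4 = 1 ∨ 0 = 1
w6 = ¬in3 = ¬0 = 1
w7 = ¬w6 = ¬1 = 0
w8 = w4 ∨ w5 = 0 ∨ 1 = 1
So w7 = 0 and w8 = 1.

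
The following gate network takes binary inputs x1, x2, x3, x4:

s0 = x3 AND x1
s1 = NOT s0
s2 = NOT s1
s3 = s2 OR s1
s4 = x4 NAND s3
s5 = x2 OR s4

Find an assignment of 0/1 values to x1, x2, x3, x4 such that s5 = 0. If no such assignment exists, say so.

x1=0, x2=0, x3=1, x4=1

s5 = x2 OR s4 must be 0, so both x2 = 0 and s4 = 0.
s4 = x4 NAND s3 must be 0, so both x4 = 1 and s3 = 1.
s3 = s2 OR s1 must be 1, so at least one of s2, s1 is 1.
Check with x1=0, x2=0, x3=1, x4=1:
s0 = x3 AND x1 = 1 AND 0 = 0
s1 = NOT s0 = NOT 0 = 1
s2 = NOT s1 = NOT 1 = 0
s3 = s2 OR s1 = 0 OR 1 = 1
s4 = x4 NAND s3 = 1 NAND 1 = 0
s5 = x2 OR s4 = 0 OR 0 = 0
So s5 = 0 as required.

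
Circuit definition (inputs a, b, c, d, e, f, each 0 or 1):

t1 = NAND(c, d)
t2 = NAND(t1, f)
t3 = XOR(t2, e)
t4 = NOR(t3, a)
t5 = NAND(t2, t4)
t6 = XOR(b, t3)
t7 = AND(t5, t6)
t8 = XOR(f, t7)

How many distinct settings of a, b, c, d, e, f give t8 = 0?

35

t8 = XOR(f, t7) must be 0, so f and t7 are equal.
Enumerating the 64 input combinations, 35 give t8 = 0 and 29 give t8 = 1.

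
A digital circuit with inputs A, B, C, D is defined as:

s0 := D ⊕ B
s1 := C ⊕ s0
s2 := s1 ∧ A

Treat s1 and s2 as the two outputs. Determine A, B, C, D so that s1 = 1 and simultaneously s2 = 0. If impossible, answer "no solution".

Check with A=0, B=0, C=0, D=1:
s0 = D ⊕ B = 1 ⊕ 0 = 1
s1 = C ⊕ s0 = 0 ⊕ 1 = 1
s2 = s1 ∧ A = 1 ∧ 0 = 0
So s1 = 1 and s2 = 0.

A=0, B=0, C=0, D=1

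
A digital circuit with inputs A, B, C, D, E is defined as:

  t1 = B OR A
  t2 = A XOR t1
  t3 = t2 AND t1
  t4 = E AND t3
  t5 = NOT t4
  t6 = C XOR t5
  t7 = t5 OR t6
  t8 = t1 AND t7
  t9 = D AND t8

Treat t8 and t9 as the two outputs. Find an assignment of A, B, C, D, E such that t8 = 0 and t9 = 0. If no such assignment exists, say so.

A=0, B=1, C=0, D=1, E=1

Check with A=0, B=1, C=0, D=1, E=1:
t1 = B OR A = 1 OR 0 = 1
t2 = A XOR t1 = 0 XOR 1 = 1
t3 = t2 AND t1 = 1 AND 1 = 1
t4 = E AND t3 = 1 AND 1 = 1
t5 = NOT t4 = NOT 1 = 0
t6 = C XOR t5 = 0 XOR 0 = 0
t7 = t5 OR t6 = 0 OR 0 = 0
t8 = t1 AND t7 = 1 AND 0 = 0
t9 = D AND t8 = 1 AND 0 = 0
So t8 = 0 and t9 = 0.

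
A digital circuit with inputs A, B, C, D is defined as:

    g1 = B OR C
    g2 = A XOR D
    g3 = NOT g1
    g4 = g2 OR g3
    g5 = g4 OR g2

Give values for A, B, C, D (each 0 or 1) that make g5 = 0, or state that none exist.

g5 = g4 OR g2 must be 0, so both g4 = 0 and g2 = 0.
g4 = g2 OR g3 must be 0, so both g2 = 0 and g3 = 0.
g2 = A XOR D must be 0, so A and D are equal.
Check with A=0, B=0, C=1, D=0:
g1 = B OR C = 0 OR 1 = 1
g2 = A XOR D = 0 XOR 0 = 0
g3 = NOT g1 = NOT 1 = 0
g4 = g2 OR g3 = 0 OR 0 = 0
g5 = g4 OR g2 = 0 OR 0 = 0
So g5 = 0 as required.

A=0, B=0, C=1, D=0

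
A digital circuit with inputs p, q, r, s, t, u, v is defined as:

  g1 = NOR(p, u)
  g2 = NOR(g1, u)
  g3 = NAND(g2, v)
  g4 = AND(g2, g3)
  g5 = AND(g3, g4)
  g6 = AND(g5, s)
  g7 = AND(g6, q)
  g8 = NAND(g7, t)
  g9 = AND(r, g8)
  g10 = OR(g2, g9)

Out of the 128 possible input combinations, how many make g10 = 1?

80

g10 = OR(g2, g9) must be 1, so at least one of g2, g9 is 1.
Enumerating the 128 input combinations, 80 give g10 = 1 and 48 give g10 = 0.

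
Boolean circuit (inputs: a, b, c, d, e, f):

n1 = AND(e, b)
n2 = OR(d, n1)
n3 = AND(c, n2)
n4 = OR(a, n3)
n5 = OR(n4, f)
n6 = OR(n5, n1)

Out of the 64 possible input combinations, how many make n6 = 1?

55

n6 = OR(n5, n1) must be 1, so at least one of n5, n1 is 1.
Enumerating the 64 input combinations, 55 give n6 = 1 and 9 give n6 = 0.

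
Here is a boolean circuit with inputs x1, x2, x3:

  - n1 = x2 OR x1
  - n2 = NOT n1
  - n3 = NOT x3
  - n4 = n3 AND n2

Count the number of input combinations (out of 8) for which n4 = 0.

7

n4 = n3 AND n2 must be 0, so at least one of n3, n2 is 0.
Enumerating the 8 input combinations, 7 give n4 = 0 and 1 give n4 = 1.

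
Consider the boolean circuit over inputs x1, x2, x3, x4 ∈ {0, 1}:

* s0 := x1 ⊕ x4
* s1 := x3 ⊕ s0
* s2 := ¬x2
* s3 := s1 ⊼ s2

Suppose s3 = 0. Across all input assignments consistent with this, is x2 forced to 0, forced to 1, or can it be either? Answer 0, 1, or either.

s3 = s1 ⊼ s2 must be 0, so both s1 = 1 and s2 = 1.
Every assignment with s3 = 0 has x2 = 0; there are 4 such assignment(s).
  x1=0, x2=0, x3=0, x4=1
  x1=0, x2=0, x3=1, x4=0
  x1=1, x2=0, x3=0, x4=0
  x1=1, x2=0, x3=1, x4=1

0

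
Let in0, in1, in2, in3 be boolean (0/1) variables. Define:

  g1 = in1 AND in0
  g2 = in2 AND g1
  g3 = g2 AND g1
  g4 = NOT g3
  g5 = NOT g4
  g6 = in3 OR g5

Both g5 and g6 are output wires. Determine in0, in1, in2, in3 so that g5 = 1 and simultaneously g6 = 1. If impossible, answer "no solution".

Check with in0=1, in1=1, in2=1, in3=0:
g1 = in1 AND in0 = 1 AND 1 = 1
g2 = in2 AND g1 = 1 AND 1 = 1
g3 = g2 AND g1 = 1 AND 1 = 1
g4 = NOT g3 = NOT 1 = 0
g5 = NOT g4 = NOT 0 = 1
g6 = in3 OR g5 = 0 OR 1 = 1
So g5 = 1 and g6 = 1.

in0=1, in1=1, in2=1, in3=0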